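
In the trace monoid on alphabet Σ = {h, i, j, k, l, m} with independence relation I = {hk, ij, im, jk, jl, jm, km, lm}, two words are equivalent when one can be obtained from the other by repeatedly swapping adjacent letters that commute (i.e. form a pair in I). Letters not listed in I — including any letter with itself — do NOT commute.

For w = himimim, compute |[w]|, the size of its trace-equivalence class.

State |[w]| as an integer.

piece 0:h — minimal
piece 1:i rests on {0:h}
piece 2:m rests on {0:h}
piece 3:i rests on {1:i}
piece 4:m rests on {2:m}
piece 5:i rests on {3:i}
piece 6:m rests on {4:m}
minimal pieces: {0:h}
ways to finish when only these pieces remain (= sum over removing one remaining piece with nothing left below it):
  1 left: {5}→1  {6}→1
  2 left: {3,5}→1  {4,6}→1  {5,6}→2
  3 left: {1,3,5}→1  {2,4,6}→1  {3,5,6}→3  {4,5,6}→3
  4 left: {1,3,5,6}→4  {2,4,5,6}→4  {3,4,5,6}→6
  5 left: {1,3,4,5,6}→10  {2,3,4,5,6}→10
  placing 0:h first → 20 extensions

20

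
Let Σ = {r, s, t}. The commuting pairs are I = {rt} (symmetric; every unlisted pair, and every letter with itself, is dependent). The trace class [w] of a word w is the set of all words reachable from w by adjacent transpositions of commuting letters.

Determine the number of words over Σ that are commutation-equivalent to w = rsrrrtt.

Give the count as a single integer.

10

drop 0:r onto floor
drop 1:s onto {0:r}
drop 2:r onto {1:s}
drop 3:r onto {2:r}
drop 4:r onto {3:r}
drop 5:t onto {1:s}
drop 6:t onto {5:t}
ground layer = {0:r}
drop-orders for the pieces not yet dropped (sum over which currently-grounded one goes next):
  1 to go: {4} 1  {6} 1
  2 to go: {3,4} 1  {4,6} 2  {5,6} 1
  3 to go: {2,3,4} 1  {3,4,6} 3  {4,5,6} 3
  4 to go: {2,3,4,6} 4  {3,4,5,6} 6
  5 to go: {2,3,4,5,6} 10
  if 0:r drops first: 10 orders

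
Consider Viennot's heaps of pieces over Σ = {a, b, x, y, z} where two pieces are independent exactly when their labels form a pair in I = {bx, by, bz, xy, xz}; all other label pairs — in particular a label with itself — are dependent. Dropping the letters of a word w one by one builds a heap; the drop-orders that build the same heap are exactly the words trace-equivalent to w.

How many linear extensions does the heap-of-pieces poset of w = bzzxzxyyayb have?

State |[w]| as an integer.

336

drop 0:b onto floor
drop 1:z onto floor
drop 2:z onto {1:z}
drop 3:x onto floor
drop 4:z onto {2:z}
drop 5:x onto {3:x}
drop 6:y onto {4:z}
drop 7:y onto {6:y}
drop 8:a onto {0:b, 5:x, 7:y}
drop 9:y onto {8:a}
drop 10:b onto {8:a}
ground layer = {0:b, 1:z, 3:x}
drop-orders for the pieces not yet dropped (sum over which currently-grounded one goes next):
  1 to go: {9} 1  {10} 1
  2 to go: {9,10} 2
  3 to go: {8,9,10} 2
  4 to go: {0,8,9,10} 2  {5,8,9,10} 2  {7,8,9,10} 2
  5 to go: {0,5,8,9,10} 4  {0,7,8,9,10} 4  {3,5,8,9,10} 2  {5,7,8,9,10} 4  {6,7,8,9,10} 2
  6 to go: {0,3,5,8,9,10} 6  {0,5,7,8,9,10} 12  {0,6,7,8,9,10} 6  {3,5,7,8,9,10} 6  {4,6,7,8,9,10} 2  {5,6,7,8,9,10} 6
  7 to go: {0,3,5,7,8,9,10} 24  {0,4,6,7,8,9,10} 8  {0,5,6,7,8,9,10} 24  {2,4,6,7,8,9,10} 2  {3,5,6,7,8,9,10} 12  {4,5,6,7,8,9,10} 8
  8 to go: {0,2,4,6,7,8,9,10} 10  {0,3,5,6,7,8,9,10} 60  {0,4,5,6,7,8,9,10} 40  {1,2,4,6,7,8,9,10} 2  {2,4,5,6,7,8,9,10} 10  {3,4,5,6,7,8,9,10} 20
  9 to go: {0,1,2,4,6,7,8,9,10} 12  {0,2,4,5,6,7,8,9,10} 60  {0,3,4,5,6,7,8,9,10} 120  {1,2,4,5,6,7,8,9,10} 12  {2,3,4,5,6,7,8,9,10} 30
  if 0:b drops first: 42 orders
  if 1:z drops first: 210 orders
  if 3:x drops first: 84 orders
heap linearizations: 336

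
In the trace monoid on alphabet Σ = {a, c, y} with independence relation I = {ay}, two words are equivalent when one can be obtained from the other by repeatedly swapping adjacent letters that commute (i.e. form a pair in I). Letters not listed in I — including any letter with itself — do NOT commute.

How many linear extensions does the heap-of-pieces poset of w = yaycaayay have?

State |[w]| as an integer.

0(y) covers ∅
1(a) covers ∅
2(y) covers 0:y
3(c) covers 1:a, 2:y
4(a) covers 3:c
5(a) covers 4:a
6(y) covers 3:c
7(a) covers 5:a
8(y) covers 6:y
floor of heap: 0:y, 1:a
completions by unplaced set U, small U first (add the entries for U minus each lowest piece of U):
  |U|=1: {7}:1  {8}:1
  |U|=2: {5,7}:1  {6,8}:1  {7,8}:2
  |U|=3: {4,5,7}:1  {5,7,8}:3  {6,7,8}:3
  |U|=4: {4,5,7,8}:4  {5,6,7,8}:6
  |U|=5: {4,5,6,7,8}:10
  |U|=6: {3,4,5,6,7,8}:10
  |U|=7: {1,3,4,5,6,7,8}:10  {2,3,4,5,6,7,8}:10
  start at 0(y): 20
  start at 1(a): 10
sum over floor = 30

30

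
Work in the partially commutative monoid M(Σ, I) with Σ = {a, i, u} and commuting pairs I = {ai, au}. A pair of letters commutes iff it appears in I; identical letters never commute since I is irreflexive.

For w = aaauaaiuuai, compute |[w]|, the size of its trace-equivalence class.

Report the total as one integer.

piece 0:a — minimal
piece 1:a rests on {0:a}
piece 2:a rests on {1:a}
piece 3:u — minimal
piece 4:a rests on {2:a}
piece 5:a rests on {4:a}
piece 6:i rests on {3:u}
piece 7:u rests on {6:i}
piece 8:u rests on {7:u}
piece 9:a rests on {5:a}
piece 10:i rests on {8:u}
minimal pieces: {0:a, 3:u}
ways to finish when only these pieces remain (= sum over removing one remaining piece with nothing left below it):
  1 left: {9}→1  {10}→1
  2 left: {5,9}→1  {8,10}→1  {9,10}→2
  3 left: {4,5,9}→1  {5,9,10}→3  {7,8,10}→1  {8,9,10}→3
  4 left: {2,4,5,9}→1  {4,5,9,10}→4  {5,8,9,10}→6  {6,7,8,10}→1  {7,8,9,10}→4
  5 left: {1,2,4,5,9}→1  {2,4,5,9,10}→5  {3,6,7,8,10}→1  {4,5,8,9,10}→10  {5,7,8,9,10}→10  {6,7,8,9,10}→5
  6 left: {0,1,2,4,5,9}→1  {1,2,4,5,9,10}→6  {2,4,5,8,9,10}→15  {3,6,7,8,9,10}→6  {4,5,7,8,9,10}→20  {5,6,7,8,9,10}→15
  7 left: {0,1,2,4,5,9,10}→7  {1,2,4,5,8,9,10}→21  {2,4,5,7,8,9,10}→35  {3,5,6,7,8,9,10}→21  {4,5,6,7,8,9,10}→35
  8 left: {0,1,2,4,5,8,9,10}→28  {1,2,4,5,7,8,9,10}→56  {2,4,5,6,7,8,9,10}→70  {3,4,5,6,7,8,9,10}→56
  9 left: {0,1,2,4,5,7,8,9,10}→84  {1,2,4,5,6,7,8,9,10}→126  {2,3,4,5,6,7,8,9,10}→126
  placing 0:a first → 252 extensions
  placing 3:u first → 210 extensions
total linear extensions = 462

462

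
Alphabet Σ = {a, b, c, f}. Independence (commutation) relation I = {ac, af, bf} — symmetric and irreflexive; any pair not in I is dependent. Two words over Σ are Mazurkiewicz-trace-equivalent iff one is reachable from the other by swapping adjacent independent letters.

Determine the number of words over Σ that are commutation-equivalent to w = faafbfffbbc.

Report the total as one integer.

252

0(f) covers ∅
1(a) covers ∅
2(a) covers 1:a
3(f) covers 0:f
4(b) covers 2:a
5(f) covers 3:f
6(f) covers 5:f
7(f) covers 6:f
8(b) covers 4:b
9(b) covers 8:b
10(c) covers 7:f, 9:b
floor of heap: 0:f, 1:a
completions by unplaced set U, small U first (add the entries for U minus each lowest piece of U):
  |U|=1: {10}:1
  |U|=2: {7,10}:1  {9,10}:1
  |U|=3: {6,7,10}:1  {7,9,10}:2  {8,9,10}:1
  |U|=4: {4,8,9,10}:1  {5,6,7,10}:1  {6,7,9,10}:3  {7,8,9,10}:3
  |U|=5: {2,4,8,9,10}:1  {3,5,6,7,10}:1  {4,7,8,9,10}:4  {5,6,7,9,10}:4  {6,7,8,9,10}:6
  |U|=6: {0,3,5,6,7,10}:1  {1,2,4,8,9,10}:1  {2,4,7,8,9,10}:5  {3,5,6,7,9,10}:5  {4,6,7,8,9,10}:10  {5,6,7,8,9,10}:10
  |U|=7: {0,3,5,6,7,9,10}:6  {1,2,4,7,8,9,10}:6  {2,4,6,7,8,9,10}:15  {3,5,6,7,8,9,10}:15  {4,5,6,7,8,9,10}:20
  |U|=8: {0,3,5,6,7,8,9,10}:21  {1,2,4,6,7,8,9,10}:21  {2,4,5,6,7,8,9,10}:35  {3,4,5,6,7,8,9,10}:35
  |U|=9: {0,3,4,5,6,7,8,9,10}:56  {1,2,4,5,6,7,8,9,10}:56  {2,3,4,5,6,7,8,9,10}:70
  start at 0(f): 126
  start at 1(a): 126
sum over floor = 252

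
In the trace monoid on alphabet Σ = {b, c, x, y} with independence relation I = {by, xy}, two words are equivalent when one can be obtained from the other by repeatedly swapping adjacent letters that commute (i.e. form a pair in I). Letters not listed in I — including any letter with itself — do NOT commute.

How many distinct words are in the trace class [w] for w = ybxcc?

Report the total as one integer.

3

0(y) covers ∅
1(b) covers ∅
2(x) covers 1:b
3(c) covers 0:y, 2:x
4(c) covers 3:c
floor of heap: 0:y, 1:b
completions by unplaced set U, small U first (add the entries for U minus each lowest piece of U):
  |U|=1: {4}:1
  |U|=2: {3,4}:1
  |U|=3: {0,3,4}:1  {2,3,4}:1
  start at 0(y): 1
  start at 1(b): 2
sum over floor = 3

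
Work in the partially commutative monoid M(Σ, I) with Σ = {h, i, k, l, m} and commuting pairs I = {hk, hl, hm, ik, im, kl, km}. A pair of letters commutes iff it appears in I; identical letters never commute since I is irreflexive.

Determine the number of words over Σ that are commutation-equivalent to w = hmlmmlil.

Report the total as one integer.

0(h) covers ∅
1(m) covers ∅
2(l) covers 1:m
3(m) covers 2:l
4(m) covers 3:m
5(l) covers 4:m
6(i) covers 0:h, 5:l
7(l) covers 6:i
floor of heap: 0:h, 1:m
completions by unplaced set U, small U first (add the entries for U minus each lowest piece of U):
  |U|=1: {7}:1
  |U|=2: {6,7}:1
  |U|=3: {0,6,7}:1  {5,6,7}:1
  |U|=4: {0,5,6,7}:2  {4,5,6,7}:1
  |U|=5: {0,4,5,6,7}:3  {3,4,5,6,7}:1
  |U|=6: {0,3,4,5,6,7}:4  {2,3,4,5,6,7}:1
  start at 0(h): 1
  start at 1(m): 5
sum over floor = 6

6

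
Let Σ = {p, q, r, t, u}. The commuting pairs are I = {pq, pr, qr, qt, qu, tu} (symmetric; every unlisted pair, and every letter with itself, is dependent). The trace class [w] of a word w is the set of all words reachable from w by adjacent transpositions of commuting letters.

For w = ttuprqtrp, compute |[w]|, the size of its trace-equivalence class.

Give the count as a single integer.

108

0(t) covers ∅
1(t) covers 0:t
2(u) covers ∅
3(p) covers 1:t, 2:u
4(r) covers 1:t, 2:u
5(q) covers ∅
6(t) covers 3:p, 4:r
7(r) covers 6:t
8(p) covers 6:t
floor of heap: 0:t, 2:u, 5:q
completions by unplaced set U, small U first (add the entries for U minus each lowest piece of U):
  |U|=1: {5}:1  {7}:1  {8}:1
  |U|=2: {5,7}:2  {5,8}:2  {7,8}:2
  |U|=3: {5,7,8}:6  {6,7,8}:2
  |U|=4: {3,6,7,8}:2  {4,6,7,8}:2  {5,6,7,8}:8
  |U|=5: {3,4,6,7,8}:4  {3,5,6,7,8}:10  {4,5,6,7,8}:10
  |U|=6: {1,3,4,6,7,8}:4  {2,3,4,6,7,8}:4  {3,4,5,6,7,8}:24
  |U|=7: {0,1,3,4,6,7,8}:4  {1,2,3,4,6,7,8}:8  {1,3,4,5,6,7,8}:28  {2,3,4,5,6,7,8}:28
  start at 0(t): 64
  start at 2(u): 32
  start at 5(q): 12
sum over floor = 108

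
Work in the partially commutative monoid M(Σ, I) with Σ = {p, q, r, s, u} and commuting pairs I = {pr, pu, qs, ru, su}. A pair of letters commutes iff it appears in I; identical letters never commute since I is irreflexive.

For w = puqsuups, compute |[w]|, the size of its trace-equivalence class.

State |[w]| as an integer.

#0=p has no predecessor
#1=u has no predecessor
#2=q depends on [0:p, 1:u]
#3=s depends on [0:p]
#4=u depends on [2:q]
#5=u depends on [4:u]
#6=p depends on [2:q, 3:s]
#7=s depends on [6:p]
sources: [0:p, 1:u]
N(rest) = Σ N(rest − s) over sources s of rest; N(one piece) = 1:
  size 1 → [5]=1  [7]=1
  size 2 → [4,5]=1  [5,7]=2  [6,7]=1
  size 3 → [3,6,7]=1  [4,5,7]=3  [5,6,7]=3
  size 4 → [3,5,6,7]=4  [4,5,6,7]=6
  size 5 → [2,4,5,6,7]=6  [3,4,5,6,7]=10
  size 6 → [1,2,4,5,6,7]=6  [2,3,4,5,6,7]=16
  first=0(p) contributes 22
  first=1(u) contributes 16
|[w]| = 38

38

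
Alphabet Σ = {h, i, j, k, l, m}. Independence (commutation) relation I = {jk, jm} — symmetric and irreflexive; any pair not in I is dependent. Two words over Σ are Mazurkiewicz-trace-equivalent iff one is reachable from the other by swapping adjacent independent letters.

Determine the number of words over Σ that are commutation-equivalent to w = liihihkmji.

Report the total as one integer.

piece 0:l — minimal
piece 1:i rests on {0:l}
piece 2:i rests on {1:i}
piece 3:h rests on {2:i}
piece 4:i rests on {3:h}
piece 5:h rests on {4:i}
piece 6:k rests on {5:h}
piece 7:m rests on {6:k}
piece 8:j rests on {5:h}
piece 9:i rests on {7:m, 8:j}
minimal pieces: {0:l}
ways to finish when only these pieces remain (= sum over removing one remaining piece with nothing left below it):
  1 left: {9}→1
  2 left: {7,9}→1  {8,9}→1
  3 left: {6,7,9}→1  {7,8,9}→2
  4 left: {6,7,8,9}→3
  5 left: {5,6,7,8,9}→3
  6 left: {4,5,6,7,8,9}→3
  7 left: {3,4,5,6,7,8,9}→3
  8 left: {2,3,4,5,6,7,8,9}→3
  placing 0:l first → 3 extensions

3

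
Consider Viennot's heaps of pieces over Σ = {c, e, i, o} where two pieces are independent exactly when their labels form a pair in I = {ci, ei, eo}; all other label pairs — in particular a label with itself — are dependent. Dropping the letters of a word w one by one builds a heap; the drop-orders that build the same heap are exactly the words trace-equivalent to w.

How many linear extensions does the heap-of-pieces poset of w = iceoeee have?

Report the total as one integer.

drop 0:i onto floor
drop 1:c onto floor
drop 2:e onto {1:c}
drop 3:o onto {0:i, 1:c}
drop 4:e onto {2:e}
drop 5:e onto {4:e}
drop 6:e onto {5:e}
ground layer = {0:i, 1:c}
drop-orders for the pieces not yet dropped (sum over which currently-grounded one goes next):
  1 to go: {3} 1  {6} 1
  2 to go: {0,3} 1  {3,6} 2  {5,6} 1
  3 to go: {0,3,6} 3  {3,5,6} 3  {4,5,6} 1
  4 to go: {0,3,5,6} 6  {2,4,5,6} 1  {3,4,5,6} 4
  5 to go: {0,3,4,5,6} 10  {2,3,4,5,6} 5
  if 0:i drops first: 5 orders
  if 1:c drops first: 15 orders
heap linearizations: 20

20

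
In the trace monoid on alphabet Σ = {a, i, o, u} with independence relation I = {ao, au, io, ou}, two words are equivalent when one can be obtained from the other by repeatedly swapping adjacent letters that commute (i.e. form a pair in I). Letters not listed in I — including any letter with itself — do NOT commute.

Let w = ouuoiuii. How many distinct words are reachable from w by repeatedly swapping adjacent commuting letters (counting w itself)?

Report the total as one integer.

piece 0:o — minimal
piece 1:u — minimal
piece 2:u rests on {1:u}
piece 3:o rests on {0:o}
piece 4:i rests on {2:u}
piece 5:u rests on {4:i}
piece 6:i rests on {5:u}
piece 7:i rests on {6:i}
minimal pieces: {0:o, 1:u}
ways to finish when only these pieces remain (= sum over removing one remaining piece with nothing left below it):
  1 left: {3}→1  {7}→1
  2 left: {0,3}→1  {3,7}→2  {6,7}→1
  3 left: {0,3,7}→3  {3,6,7}→3  {5,6,7}→1
  4 left: {0,3,6,7}→6  {3,5,6,7}→4  {4,5,6,7}→1
  5 left: {0,3,5,6,7}→10  {2,4,5,6,7}→1  {3,4,5,6,7}→5
  6 left: {0,3,4,5,6,7}→15  {1,2,4,5,6,7}→1  {2,3,4,5,6,7}→6
  placing 0:o first → 7 extensions
  placing 1:u first → 21 extensions
total linear extensions = 28

28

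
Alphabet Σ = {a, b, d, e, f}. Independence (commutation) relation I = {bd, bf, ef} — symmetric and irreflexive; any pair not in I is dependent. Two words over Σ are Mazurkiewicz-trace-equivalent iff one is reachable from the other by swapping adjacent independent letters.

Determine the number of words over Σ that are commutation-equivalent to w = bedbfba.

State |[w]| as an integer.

6

0(b) covers ∅
1(e) covers 0:b
2(d) covers 1:e
3(b) covers 1:e
4(f) covers 2:d
5(b) covers 3:b
6(a) covers 4:f, 5:b
floor of heap: 0:b
completions by unplaced set U, small U first (add the entries for U minus each lowest piece of U):
  |U|=1: {6}:1
  |U|=2: {4,6}:1  {5,6}:1
  |U|=3: {2,4,6}:1  {3,5,6}:1  {4,5,6}:2
  |U|=4: {2,4,5,6}:3  {3,4,5,6}:3
  |U|=5: {2,3,4,5,6}:6
  start at 0(b): 6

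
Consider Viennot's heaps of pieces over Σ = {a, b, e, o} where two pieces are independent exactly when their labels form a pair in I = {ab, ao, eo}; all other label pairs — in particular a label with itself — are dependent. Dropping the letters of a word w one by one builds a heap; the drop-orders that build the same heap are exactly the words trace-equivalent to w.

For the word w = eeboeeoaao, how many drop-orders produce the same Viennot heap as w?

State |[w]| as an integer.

35

piece 0:e — minimal
piece 1:e rests on {0:e}
piece 2:b rests on {1:e}
piece 3:o rests on {2:b}
piece 4:e rests on {2:b}
piece 5:e rests on {4:e}
piece 6:o rests on {3:o}
piece 7:a rests on {5:e}
piece 8:a rests on {7:a}
piece 9:o rests on {6:o}
minimal pieces: {0:e}
ways to finish when only these pieces remain (= sum over removing one remaining piece with nothing left below it):
  1 left: {8}→1  {9}→1
  2 left: {6,9}→1  {7,8}→1  {8,9}→2
  3 left: {3,6,9}→1  {5,7,8}→1  {6,8,9}→3  {7,8,9}→3
  4 left: {3,6,8,9}→4  {4,5,7,8}→1  {5,7,8,9}→4  {6,7,8,9}→6
  5 left: {3,6,7,8,9}→10  {4,5,7,8,9}→5  {5,6,7,8,9}→10
  6 left: {3,5,6,7,8,9}→20  {4,5,6,7,8,9}→15
  7 left: {3,4,5,6,7,8,9}→35
  8 left: {2,3,4,5,6,7,8,9}→35
  placing 0:e first → 35 extensions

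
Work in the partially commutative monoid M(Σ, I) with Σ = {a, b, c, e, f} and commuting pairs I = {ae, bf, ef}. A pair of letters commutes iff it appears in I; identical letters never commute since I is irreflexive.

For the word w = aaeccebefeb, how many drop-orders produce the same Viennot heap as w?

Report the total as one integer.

18

#0=a has no predecessor
#1=a depends on [0:a]
#2=e has no predecessor
#3=c depends on [1:a, 2:e]
#4=c depends on [3:c]
#5=e depends on [4:c]
#6=b depends on [5:e]
#7=e depends on [6:b]
#8=f depends on [4:c]
#9=e depends on [7:e]
#10=b depends on [9:e]
sources: [0:a, 2:e]
N(rest) = Σ N(rest − s) over sources s of rest; N(one piece) = 1:
  size 1 → [8]=1  [10]=1
  size 2 → [8,10]=2  [9,10]=1
  size 3 → [7,9,10]=1  [8,9,10]=3
  size 4 → [6,7,9,10]=1  [7,8,9,10]=4
  size 5 → [5,6,7,9,10]=1  [6,7,8,9,10]=5
  size 6 → [5,6,7,8,9,10]=6
  size 7 → [4,5,6,7,8,9,10]=6
  size 8 → [3,4,5,6,7,8,9,10]=6
  size 9 → [1,3,4,5,6,7,8,9,10]=6  [2,3,4,5,6,7,8,9,10]=6
  first=0(a) contributes 12
  first=2(e) contributes 6
|[w]| = 18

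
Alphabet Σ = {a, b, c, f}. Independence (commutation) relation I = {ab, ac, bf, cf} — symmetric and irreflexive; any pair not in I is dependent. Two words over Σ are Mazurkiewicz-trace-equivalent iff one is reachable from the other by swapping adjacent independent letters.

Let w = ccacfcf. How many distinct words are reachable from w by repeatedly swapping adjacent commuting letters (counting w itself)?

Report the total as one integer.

drop 0:c onto floor
drop 1:c onto {0:c}
drop 2:a onto floor
drop 3:c onto {1:c}
drop 4:f onto {2:a}
drop 5:c onto {3:c}
drop 6:f onto {4:f}
ground layer = {0:c, 2:a}
drop-orders for the pieces not yet dropped (sum over which currently-grounded one goes next):
  1 to go: {5} 1  {6} 1
  2 to go: {3,5} 1  {4,6} 1  {5,6} 2
  3 to go: {1,3,5} 1  {2,4,6} 1  {3,5,6} 3  {4,5,6} 3
  4 to go: {0,1,3,5} 1  {1,3,5,6} 4  {2,4,5,6} 4  {3,4,5,6} 6
  5 to go: {0,1,3,5,6} 5  {1,3,4,5,6} 10  {2,3,4,5,6} 10
  if 0:c drops first: 20 orders
  if 2:a drops first: 15 orders
heap linearizations: 35

35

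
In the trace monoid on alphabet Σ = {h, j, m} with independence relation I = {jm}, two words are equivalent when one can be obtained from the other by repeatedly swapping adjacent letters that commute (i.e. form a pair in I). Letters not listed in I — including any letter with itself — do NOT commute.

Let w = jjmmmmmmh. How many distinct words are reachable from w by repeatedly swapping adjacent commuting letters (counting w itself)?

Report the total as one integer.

28

piece 0:j — minimal
piece 1:j rests on {0:j}
piece 2:m — minimal
piece 3:m rests on {2:m}
piece 4:m rests on {3:m}
piece 5:m rests on {4:m}
piece 6:m rests on {5:m}
piece 7:m rests on {6:m}
piece 8:h rests on {1:j, 7:m}
minimal pieces: {0:j, 2:m}
ways to finish when only these pieces remain (= sum over removing one remaining piece with nothing left below it):
  1 left: {8}→1
  2 left: {1,8}→1  {7,8}→1
  3 left: {0,1,8}→1  {1,7,8}→2  {6,7,8}→1
  4 left: {0,1,7,8}→3  {1,6,7,8}→3  {5,6,7,8}→1
  5 left: {0,1,6,7,8}→6  {1,5,6,7,8}→4  {4,5,6,7,8}→1
  6 left: {0,1,5,6,7,8}→10  {1,4,5,6,7,8}→5  {3,4,5,6,7,8}→1
  7 left: {0,1,4,5,6,7,8}→15  {1,3,4,5,6,7,8}→6  {2,3,4,5,6,7,8}→1
  placing 0:j first → 7 extensions
  placing 2:m first → 21 extensions
total linear extensions = 28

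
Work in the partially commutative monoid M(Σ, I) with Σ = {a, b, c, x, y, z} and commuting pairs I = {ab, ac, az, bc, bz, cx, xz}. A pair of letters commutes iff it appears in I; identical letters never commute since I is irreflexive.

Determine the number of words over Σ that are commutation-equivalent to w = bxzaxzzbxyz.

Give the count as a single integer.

84

#0=b has no predecessor
#1=x depends on [0:b]
#2=z has no predecessor
#3=a depends on [1:x]
#4=x depends on [3:a]
#5=z depends on [2:z]
#6=z depends on [5:z]
#7=b depends on [4:x]
#8=x depends on [7:b]
#9=y depends on [6:z, 8:x]
#10=z depends on [9:y]
sources: [0:b, 2:z]
N(rest) = Σ N(rest − s) over sources s of rest; N(one piece) = 1:
  size 1 → [10]=1
  size 2 → [9,10]=1
  size 3 → [6,9,10]=1  [8,9,10]=1
  size 4 → [5,6,9,10]=1  [6,8,9,10]=2  [7,8,9,10]=1
  size 5 → [2,5,6,9,10]=1  [4,7,8,9,10]=1  [5,6,8,9,10]=3  [6,7,8,9,10]=3
  size 6 → [2,5,6,8,9,10]=4  [3,4,7,8,9,10]=1  [4,6,7,8,9,10]=4  [5,6,7,8,9,10]=6
  size 7 → [1,3,4,7,8,9,10]=1  [2,5,6,7,8,9,10]=10  [3,4,6,7,8,9,10]=5  [4,5,6,7,8,9,10]=10
  size 8 → [0,1,3,4,7,8,9,10]=1  [1,3,4,6,7,8,9,10]=6  [2,4,5,6,7,8,9,10]=20  [3,4,5,6,7,8,9,10]=15
  size 9 → [0,1,3,4,6,7,8,9,10]=7  [1,3,4,5,6,7,8,9,10]=21  [2,3,4,5,6,7,8,9,10]=35
  first=0(b) contributes 56
  first=2(z) contributes 28
|[w]| = 84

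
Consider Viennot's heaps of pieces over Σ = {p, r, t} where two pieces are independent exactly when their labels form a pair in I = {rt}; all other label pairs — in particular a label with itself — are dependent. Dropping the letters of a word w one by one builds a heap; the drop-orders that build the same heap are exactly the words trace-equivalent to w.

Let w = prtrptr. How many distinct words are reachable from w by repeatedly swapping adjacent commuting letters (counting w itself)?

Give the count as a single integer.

drop 0:p onto floor
drop 1:r onto {0:p}
drop 2:t onto {0:p}
drop 3:r onto {1:r}
drop 4:p onto {2:t, 3:r}
drop 5:t onto {4:p}
drop 6:r onto {4:p}
ground layer = {0:p}
drop-orders for the pieces not yet dropped (sum over which currently-grounded one goes next):
  1 to go: {5} 1  {6} 1
  2 to go: {5,6} 2
  3 to go: {4,5,6} 2
  4 to go: {2,4,5,6} 2  {3,4,5,6} 2
  5 to go: {1,3,4,5,6} 2  {2,3,4,5,6} 4
  if 0:p drops first: 6 orders

6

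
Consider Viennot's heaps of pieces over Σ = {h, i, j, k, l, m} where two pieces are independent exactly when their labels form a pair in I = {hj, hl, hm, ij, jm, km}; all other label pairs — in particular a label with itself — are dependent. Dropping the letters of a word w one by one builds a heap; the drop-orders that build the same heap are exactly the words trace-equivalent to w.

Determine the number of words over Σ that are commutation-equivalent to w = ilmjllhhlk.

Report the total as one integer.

56

piece 0:i — minimal
piece 1:l rests on {0:i}
piece 2:m rests on {1:l}
piece 3:j rests on {1:l}
piece 4:l rests on {2:m, 3:j}
piece 5:l rests on {4:l}
piece 6:h rests on {0:i}
piece 7:h rests on {6:h}
piece 8:l rests on {5:l}
piece 9:k rests on {7:h, 8:l}
minimal pieces: {0:i}
ways to finish when only these pieces remain (= sum over removing one remaining piece with nothing left below it):
  1 left: {9}→1
  2 left: {7,9}→1  {8,9}→1
  3 left: {5,8,9}→1  {6,7,9}→1  {7,8,9}→2
  4 left: {4,5,8,9}→1  {5,7,8,9}→3  {6,7,8,9}→3
  5 left: {2,4,5,8,9}→1  {3,4,5,8,9}→1  {4,5,7,8,9}→4  {5,6,7,8,9}→6
  6 left: {2,3,4,5,8,9}→2  {2,4,5,7,8,9}→5  {3,4,5,7,8,9}→5  {4,5,6,7,8,9}→10
  7 left: {1,2,3,4,5,8,9}→2  {2,3,4,5,7,8,9}→12  {2,4,5,6,7,8,9}→15  {3,4,5,6,7,8,9}→15
  8 left: {1,2,3,4,5,7,8,9}→14  {2,3,4,5,6,7,8,9}→42
  placing 0:i first → 56 extensions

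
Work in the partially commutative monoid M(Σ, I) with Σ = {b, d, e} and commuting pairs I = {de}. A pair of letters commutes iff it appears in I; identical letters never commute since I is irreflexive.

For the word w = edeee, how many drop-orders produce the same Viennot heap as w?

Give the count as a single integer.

5

piece 0:e — minimal
piece 1:d — minimal
piece 2:e rests on {0:e}
piece 3:e rests on {2:e}
piece 4:e rests on {3:e}
minimal pieces: {0:e, 1:d}
ways to finish when only these pieces remain (= sum over removing one remaining piece with nothing left below it):
  1 left: {1}→1  {4}→1
  2 left: {1,4}→2  {3,4}→1
  3 left: {1,3,4}→3  {2,3,4}→1
  placing 0:e first → 4 extensions
  placing 1:d first → 1 extensions
total linear extensions = 5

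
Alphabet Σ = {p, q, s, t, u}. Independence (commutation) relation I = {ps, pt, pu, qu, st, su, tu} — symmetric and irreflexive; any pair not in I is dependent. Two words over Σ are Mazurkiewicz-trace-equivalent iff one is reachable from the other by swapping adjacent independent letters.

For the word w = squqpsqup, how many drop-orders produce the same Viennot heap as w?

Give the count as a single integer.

72

piece 0:s — minimal
piece 1:q rests on {0:s}
piece 2:u — minimal
piece 3:q rests on {1:q}
piece 4:p rests on {3:q}
piece 5:s rests on {3:q}
piece 6:q rests on {4:p, 5:s}
piece 7:u rests on {2:u}
piece 8:p rests on {6:q}
minimal pieces: {0:s, 2:u}
ways to finish when only these pieces remain (= sum over removing one remaining piece with nothing left below it):
  1 left: {7}→1  {8}→1
  2 left: {2,7}→1  {6,8}→1  {7,8}→2
  3 left: {2,7,8}→3  {4,6,8}→1  {5,6,8}→1  {6,7,8}→3
  4 left: {2,6,7,8}→6  {4,5,6,8}→2  {4,6,7,8}→4  {5,6,7,8}→4
  5 left: {2,4,6,7,8}→10  {2,5,6,7,8}→10  {3,4,5,6,8}→2  {4,5,6,7,8}→10
  6 left: {1,3,4,5,6,8}→2  {2,4,5,6,7,8}→30  {3,4,5,6,7,8}→12
  7 left: {0,1,3,4,5,6,8}→2  {1,3,4,5,6,7,8}→14  {2,3,4,5,6,7,8}→42
  placing 0:s first → 56 extensions
  placing 2:u first → 16 extensions
total linear extensions = 72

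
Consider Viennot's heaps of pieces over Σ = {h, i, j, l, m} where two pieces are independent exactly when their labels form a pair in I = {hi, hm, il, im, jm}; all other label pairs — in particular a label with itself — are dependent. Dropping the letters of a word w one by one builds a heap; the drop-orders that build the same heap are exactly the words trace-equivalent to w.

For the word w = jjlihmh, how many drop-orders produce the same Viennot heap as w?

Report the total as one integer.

0(j) covers ∅
1(j) covers 0:j
2(l) covers 1:j
3(i) covers 1:j
4(h) covers 2:l
5(m) covers 2:l
6(h) covers 4:h
floor of heap: 0:j
completions by unplaced set U, small U first (add the entries for U minus each lowest piece of U):
  |U|=1: {3}:1  {5}:1  {6}:1
  |U|=2: {3,5}:2  {3,6}:2  {4,6}:1  {5,6}:2
  |U|=3: {3,4,6}:3  {3,5,6}:6  {4,5,6}:3
  |U|=4: {2,4,5,6}:3  {3,4,5,6}:12
  |U|=5: {2,3,4,5,6}:15
  start at 0(j): 15

15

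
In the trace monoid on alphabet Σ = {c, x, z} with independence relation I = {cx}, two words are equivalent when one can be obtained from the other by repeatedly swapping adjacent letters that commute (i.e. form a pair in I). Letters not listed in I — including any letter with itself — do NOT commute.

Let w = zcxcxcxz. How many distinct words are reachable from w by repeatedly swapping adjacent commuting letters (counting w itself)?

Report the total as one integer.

20

piece 0:z — minimal
piece 1:c rests on {0:z}
piece 2:x rests on {0:z}
piece 3:c rests on {1:c}
piece 4:x rests on {2:x}
piece 5:c rests on {3:c}
piece 6:x rests on {4:x}
piece 7:z rests on {5:c, 6:x}
minimal pieces: {0:z}
ways to finish when only these pieces remain (= sum over removing one remaining piece with nothing left below it):
  1 left: {7}→1
  2 left: {5,7}→1  {6,7}→1
  3 left: {3,5,7}→1  {4,6,7}→1  {5,6,7}→2
  4 left: {1,3,5,7}→1  {2,4,6,7}→1  {3,5,6,7}→3  {4,5,6,7}→3
  5 left: {1,3,5,6,7}→4  {2,4,5,6,7}→4  {3,4,5,6,7}→6
  6 left: {1,3,4,5,6,7}→10  {2,3,4,5,6,7}→10
  placing 0:z first → 20 extensions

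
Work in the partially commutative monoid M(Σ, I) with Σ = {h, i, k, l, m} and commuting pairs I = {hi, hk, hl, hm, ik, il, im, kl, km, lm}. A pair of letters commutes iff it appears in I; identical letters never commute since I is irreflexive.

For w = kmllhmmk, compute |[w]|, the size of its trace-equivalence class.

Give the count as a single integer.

1680

0(k) covers ∅
1(m) covers ∅
2(l) covers ∅
3(l) covers 2:l
4(h) covers ∅
5(m) covers 1:m
6(m) covers 5:m
7(k) covers 0:k
floor of heap: 0:k, 1:m, 2:l, 4:h
completions by unplaced set U, small U first (add the entries for U minus each lowest piece of U):
  |U|=1: {3}:1  {4}:1  {6}:1  {7}:1
  |U|=2: {0,7}:1  {2,3}:1  {3,4}:2  {3,6}:2  {3,7}:2  {4,6}:2  {4,7}:2  {5,6}:1  {6,7}:2
  |U|=3: {0,3,7}:3  {0,4,7}:3  {0,6,7}:3  {1,5,6}:1  {2,3,4}:3  {2,3,6}:3  {2,3,7}:3  {3,4,6}:6  {3,4,7}:6  {3,5,6}:3  {3,6,7}:6  {4,5,6}:3  {4,6,7}:6  {5,6,7}:3
  |U|=4: {0,2,3,7}:6  {0,3,4,7}:12  {0,3,6,7}:12  {0,4,6,7}:12  {0,5,6,7}:6  {1,3,5,6}:4  {1,4,5,6}:4  {1,5,6,7}:4  {2,3,4,6}:12  {2,3,4,7}:12  {2,3,5,6}:6  {2,3,6,7}:12  {3,4,5,6}:12  {3,4,6,7}:24  {3,5,6,7}:12  {4,5,6,7}:12
  |U|=5: {0,1,5,6,7}:10  {0,2,3,4,7}:30  {0,2,3,6,7}:30  {0,3,4,6,7}:60  {0,3,5,6,7}:30  {0,4,5,6,7}:30  {1,2,3,5,6}:10  {1,3,4,5,6}:20  {1,3,5,6,7}:20  {1,4,5,6,7}:20  {2,3,4,5,6}:30  {2,3,4,6,7}:60  {2,3,5,6,7}:30  {3,4,5,6,7}:60
  |U|=6: {0,1,3,5,6,7}:60  {0,1,4,5,6,7}:60  {0,2,3,4,6,7}:180  {0,2,3,5,6,7}:90  {0,3,4,5,6,7}:180  {1,2,3,4,5,6}:60  {1,2,3,5,6,7}:60  {1,3,4,5,6,7}:120  {2,3,4,5,6,7}:180
  start at 0(k): 420
  start at 1(m): 630
  start at 2(l): 420
  start at 4(h): 210
sum over floor = 1680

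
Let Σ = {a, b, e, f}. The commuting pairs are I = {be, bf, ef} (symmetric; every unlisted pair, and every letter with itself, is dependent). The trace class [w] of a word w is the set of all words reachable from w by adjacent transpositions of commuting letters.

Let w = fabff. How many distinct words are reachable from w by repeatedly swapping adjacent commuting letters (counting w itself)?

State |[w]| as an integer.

3

0(f) covers ∅
1(a) covers 0:f
2(b) covers 1:a
3(f) covers 1:a
4(f) covers 3:f
floor of heap: 0:f
completions by unplaced set U, small U first (add the entries for U minus each lowest piece of U):
  |U|=1: {2}:1  {4}:1
  |U|=2: {2,4}:2  {3,4}:1
  |U|=3: {2,3,4}:3
  start at 0(f): 3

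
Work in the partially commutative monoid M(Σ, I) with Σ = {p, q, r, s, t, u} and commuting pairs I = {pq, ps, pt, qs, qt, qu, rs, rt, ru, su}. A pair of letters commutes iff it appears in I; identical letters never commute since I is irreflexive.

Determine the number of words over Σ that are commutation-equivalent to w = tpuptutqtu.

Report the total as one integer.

40

#0=t has no predecessor
#1=p has no predecessor
#2=u depends on [0:t, 1:p]
#3=p depends on [2:u]
#4=t depends on [2:u]
#5=u depends on [3:p, 4:t]
#6=t depends on [5:u]
#7=q has no predecessor
#8=t depends on [6:t]
#9=u depends on [8:t]
sources: [0:t, 1:p, 7:q]
N(rest) = Σ N(rest − s) over sources s of rest; N(one piece) = 1:
  size 1 → [7]=1  [9]=1
  size 2 → [7,9]=2  [8,9]=1
  size 3 → [6,8,9]=1  [7,8,9]=3
  size 4 → [5,6,8,9]=1  [6,7,8,9]=4
  size 5 → [3,5,6,8,9]=1  [4,5,6,8,9]=1  [5,6,7,8,9]=5
  size 6 → [3,4,5,6,8,9]=2  [3,5,6,7,8,9]=6  [4,5,6,7,8,9]=6
  size 7 → [2,3,4,5,6,8,9]=2  [3,4,5,6,7,8,9]=14
  size 8 → [0,2,3,4,5,6,8,9]=2  [1,2,3,4,5,6,8,9]=2  [2,3,4,5,6,7,8,9]=16
  first=0(t) contributes 18
  first=1(p) contributes 18
  first=7(q) contributes 4
|[w]| = 40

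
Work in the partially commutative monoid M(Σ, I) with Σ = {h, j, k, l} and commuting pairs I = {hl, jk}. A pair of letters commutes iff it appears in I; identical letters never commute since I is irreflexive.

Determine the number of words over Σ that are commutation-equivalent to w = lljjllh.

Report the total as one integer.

#0=l has no predecessor
#1=l depends on [0:l]
#2=j depends on [1:l]
#3=j depends on [2:j]
#4=l depends on [3:j]
#5=l depends on [4:l]
#6=h depends on [3:j]
sources: [0:l]
N(rest) = Σ N(rest − s) over sources s of rest; N(one piece) = 1:
  size 1 → [5]=1  [6]=1
  size 2 → [4,5]=1  [5,6]=2
  size 3 → [4,5,6]=3
  size 4 → [3,4,5,6]=3
  size 5 → [2,3,4,5,6]=3
  first=0(l) contributes 3

3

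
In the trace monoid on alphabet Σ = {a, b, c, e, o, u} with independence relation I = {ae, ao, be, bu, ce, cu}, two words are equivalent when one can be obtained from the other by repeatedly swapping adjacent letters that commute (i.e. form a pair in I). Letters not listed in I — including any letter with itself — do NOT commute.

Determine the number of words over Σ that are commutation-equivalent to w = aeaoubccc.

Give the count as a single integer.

30

#0=a has no predecessor
#1=e has no predecessor
#2=a depends on [0:a]
#3=o depends on [1:e]
#4=u depends on [2:a, 3:o]
#5=b depends on [2:a, 3:o]
#6=c depends on [5:b]
#7=c depends on [6:c]
#8=c depends on [7:c]
sources: [0:a, 1:e]
N(rest) = Σ N(rest − s) over sources s of rest; N(one piece) = 1:
  size 1 → [4]=1  [8]=1
  size 2 → [4,8]=2  [7,8]=1
  size 3 → [4,7,8]=3  [6,7,8]=1
  size 4 → [4,6,7,8]=4  [5,6,7,8]=1
  size 5 → [4,5,6,7,8]=5
  size 6 → [2,4,5,6,7,8]=5  [3,4,5,6,7,8]=5
  size 7 → [0,2,4,5,6,7,8]=5  [1,3,4,5,6,7,8]=5  [2,3,4,5,6,7,8]=10
  first=0(a) contributes 15
  first=1(e) contributes 15
|[w]| = 30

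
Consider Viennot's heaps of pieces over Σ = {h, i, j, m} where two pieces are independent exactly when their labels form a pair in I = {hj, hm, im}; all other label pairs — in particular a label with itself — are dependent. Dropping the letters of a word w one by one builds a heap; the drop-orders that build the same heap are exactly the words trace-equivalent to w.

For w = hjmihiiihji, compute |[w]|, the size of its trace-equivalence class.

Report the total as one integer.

drop 0:h onto floor
drop 1:j onto floor
drop 2:m onto {1:j}
drop 3:i onto {0:h, 1:j}
drop 4:h onto {3:i}
drop 5:i onto {4:h}
drop 6:i onto {5:i}
drop 7:i onto {6:i}
drop 8:h onto {7:i}
drop 9:j onto {2:m, 7:i}
drop 10:i onto {8:h, 9:j}
ground layer = {0:h, 1:j}
drop-orders for the pieces not yet dropped (sum over which currently-grounded one goes next):
  1 to go: {10} 1
  2 to go: {8,10} 1  {9,10} 1
  3 to go: {2,9,10} 1  {8,9,10} 2
  4 to go: {2,8,9,10} 3  {7,8,9,10} 2
  5 to go: {2,7,8,9,10} 5  {6,7,8,9,10} 2
  6 to go: {2,6,7,8,9,10} 7  {5,6,7,8,9,10} 2
  7 to go: {2,5,6,7,8,9,10} 9  {4,5,6,7,8,9,10} 2
  8 to go: {2,4,5,6,7,8,9,10} 11  {3,4,5,6,7,8,9,10} 2
  9 to go: {0,3,4,5,6,7,8,9,10} 2  {2,3,4,5,6,7,8,9,10} 13
  if 0:h drops first: 13 orders
  if 1:j drops first: 15 orders
heap linearizations: 28

28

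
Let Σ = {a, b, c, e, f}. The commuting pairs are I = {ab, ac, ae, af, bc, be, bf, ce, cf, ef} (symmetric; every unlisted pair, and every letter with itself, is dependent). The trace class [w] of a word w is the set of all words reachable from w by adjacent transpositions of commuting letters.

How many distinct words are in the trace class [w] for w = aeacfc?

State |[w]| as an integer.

180

drop 0:a onto floor
drop 1:e onto floor
drop 2:a onto {0:a}
drop 3:c onto floor
drop 4:f onto floor
drop 5:c onto {3:c}
ground layer = {0:a, 1:e, 3:c, 4:f}
drop-orders for the pieces not yet dropped (sum over which currently-grounded one goes next):
  1 to go: {1} 1  {2} 1  {4} 1  {5} 1
  2 to go: {0,2} 1  {1,2} 2  {1,4} 2  {1,5} 2  {2,4} 2  {2,5} 2  {3,5} 1  {4,5} 2
  3 to go: {0,1,2} 3  {0,2,4} 3  {0,2,5} 3  {1,2,4} 6  {1,2,5} 6  {1,3,5} 3  {1,4,5} 6  {2,3,5} 3  {2,4,5} 6  {3,4,5} 3
  4 to go: {0,1,2,4} 12  {0,1,2,5} 12  {0,2,3,5} 6  {0,2,4,5} 12  {1,2,3,5} 12  {1,2,4,5} 24  {1,3,4,5} 12  {2,3,4,5} 12
  if 0:a drops first: 60 orders
  if 1:e drops first: 30 orders
  if 3:c drops first: 60 orders
  if 4:f drops first: 30 orders
heap linearizations: 180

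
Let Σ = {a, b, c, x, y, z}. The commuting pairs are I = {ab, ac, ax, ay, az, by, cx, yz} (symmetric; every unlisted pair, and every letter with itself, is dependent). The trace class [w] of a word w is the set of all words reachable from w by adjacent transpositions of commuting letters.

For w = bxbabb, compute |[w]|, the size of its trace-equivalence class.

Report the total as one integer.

6

drop 0:b onto floor
drop 1:x onto {0:b}
drop 2:b onto {1:x}
drop 3:a onto floor
drop 4:b onto {2:b}
drop 5:b onto {4:b}
ground layer = {0:b, 3:a}
drop-orders for the pieces not yet dropped (sum over which currently-grounded one goes next):
  1 to go: {3} 1  {5} 1
  2 to go: {3,5} 2  {4,5} 1
  3 to go: {2,4,5} 1  {3,4,5} 3
  4 to go: {1,2,4,5} 1  {2,3,4,5} 4
  if 0:b drops first: 5 orders
  if 3:a drops first: 1 orders
heap linearizations: 6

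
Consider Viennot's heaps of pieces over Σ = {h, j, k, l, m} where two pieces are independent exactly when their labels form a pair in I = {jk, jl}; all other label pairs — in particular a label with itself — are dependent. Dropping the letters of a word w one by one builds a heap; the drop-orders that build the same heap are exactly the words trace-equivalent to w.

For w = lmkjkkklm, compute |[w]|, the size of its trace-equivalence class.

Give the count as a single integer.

0(l) covers ∅
1(m) covers 0:l
2(k) covers 1:m
3(j) covers 1:m
4(k) covers 2:k
5(k) covers 4:k
6(k) covers 5:k
7(l) covers 6:k
8(m) covers 3:j, 7:l
floor of heap: 0:l
completions by unplaced set U, small U first (add the entries for U minus each lowest piece of U):
  |U|=1: {8}:1
  |U|=2: {3,8}:1  {7,8}:1
  |U|=3: {3,7,8}:2  {6,7,8}:1
  |U|=4: {3,6,7,8}:3  {5,6,7,8}:1
  |U|=5: {3,5,6,7,8}:4  {4,5,6,7,8}:1
  |U|=6: {2,4,5,6,7,8}:1  {3,4,5,6,7,8}:5
  |U|=7: {2,3,4,5,6,7,8}:6
  start at 0(l): 6

6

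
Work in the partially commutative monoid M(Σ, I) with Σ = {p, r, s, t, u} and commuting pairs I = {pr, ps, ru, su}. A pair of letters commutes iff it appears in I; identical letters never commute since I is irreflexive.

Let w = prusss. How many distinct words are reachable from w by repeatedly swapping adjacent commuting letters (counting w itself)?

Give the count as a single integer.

15

drop 0:p onto floor
drop 1:r onto floor
drop 2:u onto {0:p}
drop 3:s onto {1:r}
drop 4:s onto {3:s}
drop 5:s onto {4:s}
ground layer = {0:p, 1:r}
drop-orders for the pieces not yet dropped (sum over which currently-grounded one goes next):
  1 to go: {2} 1  {5} 1
  2 to go: {0,2} 1  {2,5} 2  {4,5} 1
  3 to go: {0,2,5} 3  {2,4,5} 3  {3,4,5} 1
  4 to go: {0,2,4,5} 6  {1,3,4,5} 1  {2,3,4,5} 4
  if 0:p drops first: 5 orders
  if 1:r drops first: 10 orders
heap linearizations: 15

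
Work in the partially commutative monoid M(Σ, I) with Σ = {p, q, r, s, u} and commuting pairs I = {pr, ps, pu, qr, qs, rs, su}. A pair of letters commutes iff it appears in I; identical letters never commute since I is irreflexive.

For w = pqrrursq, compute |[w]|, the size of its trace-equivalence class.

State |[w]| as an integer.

96

#0=p has no predecessor
#1=q depends on [0:p]
#2=r has no predecessor
#3=r depends on [2:r]
#4=u depends on [1:q, 3:r]
#5=r depends on [4:u]
#6=s has no predecessor
#7=q depends on [4:u]
sources: [0:p, 2:r, 6:s]
N(rest) = Σ N(rest − s) over sources s of rest; N(one piece) = 1:
  size 1 → [5]=1  [6]=1  [7]=1
  size 2 → [5,6]=2  [5,7]=2  [6,7]=2
  size 3 → [4,5,7]=2  [5,6,7]=6
  size 4 → [1,4,5,7]=2  [3,4,5,7]=2  [4,5,6,7]=8
  size 5 → [0,1,4,5,7]=2  [1,3,4,5,7]=4  [1,4,5,6,7]=10  [2,3,4,5,7]=2  [3,4,5,6,7]=10
  size 6 → [0,1,3,4,5,7]=6  [0,1,4,5,6,7]=12  [1,2,3,4,5,7]=6  [1,3,4,5,6,7]=24  [2,3,4,5,6,7]=12
  first=0(p) contributes 42
  first=2(r) contributes 42
  first=6(s) contributes 12
|[w]| = 96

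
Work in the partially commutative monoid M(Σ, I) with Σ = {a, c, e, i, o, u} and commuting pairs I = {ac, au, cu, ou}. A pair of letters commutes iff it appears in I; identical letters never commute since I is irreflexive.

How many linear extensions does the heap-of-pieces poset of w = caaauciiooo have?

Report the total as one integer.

0(c) covers ∅
1(a) covers ∅
2(a) covers 1:a
3(a) covers 2:a
4(u) covers ∅
5(c) covers 0:c
6(i) covers 3:a, 4:u, 5:c
7(i) covers 6:i
8(o) covers 7:i
9(o) covers 8:o
10(o) covers 9:o
floor of heap: 0:c, 1:a, 4:u
completions by unplaced set U, small U first (add the entries for U minus each lowest piece of U):
  |U|=1: {10}:1
  |U|=2: {9,10}:1
  |U|=3: {8,9,10}:1
  |U|=4: {7,8,9,10}:1
  |U|=5: {6,7,8,9,10}:1
  |U|=6: {3,6,7,8,9,10}:1  {4,6,7,8,9,10}:1  {5,6,7,8,9,10}:1
  |U|=7: {0,5,6,7,8,9,10}:1  {2,3,6,7,8,9,10}:1  {3,4,6,7,8,9,10}:2  {3,5,6,7,8,9,10}:2  {4,5,6,7,8,9,10}:2
  |U|=8: {0,3,5,6,7,8,9,10}:3  {0,4,5,6,7,8,9,10}:3  {1,2,3,6,7,8,9,10}:1  {2,3,4,6,7,8,9,10}:3  {2,3,5,6,7,8,9,10}:3  {3,4,5,6,7,8,9,10}:6
  |U|=9: {0,2,3,5,6,7,8,9,10}:6  {0,3,4,5,6,7,8,9,10}:12  {1,2,3,4,6,7,8,9,10}:4  {1,2,3,5,6,7,8,9,10}:4  {2,3,4,5,6,7,8,9,10}:12
  start at 0(c): 20
  start at 1(a): 30
  start at 4(u): 10
sum over floor = 60

60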